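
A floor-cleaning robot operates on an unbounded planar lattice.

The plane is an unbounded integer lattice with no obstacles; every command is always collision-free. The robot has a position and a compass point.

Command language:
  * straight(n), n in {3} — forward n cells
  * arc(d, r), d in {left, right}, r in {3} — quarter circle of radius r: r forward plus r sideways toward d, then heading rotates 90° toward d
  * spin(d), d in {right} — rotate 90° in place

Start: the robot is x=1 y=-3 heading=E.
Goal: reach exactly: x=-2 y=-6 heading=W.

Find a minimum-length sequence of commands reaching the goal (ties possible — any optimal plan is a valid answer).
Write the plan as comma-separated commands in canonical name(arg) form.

spin(right), arc(right, 3)

start: x=1 y=-3 heading=E
t=1 spin(right) ⇒ x=1 y=-3 heading=S
t=2 arc(right, 3) ⇒ x=-2 y=-6 heading=W
nothing shorter than 2 reaches the goal.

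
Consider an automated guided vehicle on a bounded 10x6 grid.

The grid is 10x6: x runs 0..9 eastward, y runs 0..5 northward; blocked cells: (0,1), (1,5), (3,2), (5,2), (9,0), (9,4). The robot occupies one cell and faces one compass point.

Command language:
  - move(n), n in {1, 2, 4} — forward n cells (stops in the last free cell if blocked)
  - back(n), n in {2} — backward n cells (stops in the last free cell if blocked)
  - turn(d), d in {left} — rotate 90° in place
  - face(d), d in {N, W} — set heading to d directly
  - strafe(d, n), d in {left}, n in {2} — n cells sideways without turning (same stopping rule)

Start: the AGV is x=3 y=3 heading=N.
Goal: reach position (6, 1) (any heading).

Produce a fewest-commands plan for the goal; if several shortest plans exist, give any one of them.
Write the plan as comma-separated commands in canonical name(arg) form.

face(W), move(1), strafe(left, 2), back(2), back(2)

initial: x=3 y=3 heading=N
1. face(W) → x=3 y=3 heading=W
2. move(1) → x=2 y=3 heading=W
3. strafe(left, 2) → x=2 y=1 heading=W
4. back(2) → x=4 y=1 heading=W
5. back(2) → x=6 y=1 heading=W
nothing shorter than 5 reaches the goal.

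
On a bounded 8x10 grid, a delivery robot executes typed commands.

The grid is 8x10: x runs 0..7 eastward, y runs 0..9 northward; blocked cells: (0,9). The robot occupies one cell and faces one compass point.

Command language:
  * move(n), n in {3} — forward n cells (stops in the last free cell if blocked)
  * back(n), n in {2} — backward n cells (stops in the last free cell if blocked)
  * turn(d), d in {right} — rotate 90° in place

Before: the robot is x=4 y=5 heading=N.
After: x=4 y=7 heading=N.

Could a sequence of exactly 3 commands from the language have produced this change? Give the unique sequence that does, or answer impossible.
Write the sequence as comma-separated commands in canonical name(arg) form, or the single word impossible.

move(3), move(3), back(2)

key: heading stays N — no command in the sequence turns
t0: x=4 y=5 heading=N
[1] after move(3): x=4 y=8 heading=N
[2] after move(3): x=4 y=9 heading=N
[3] after back(2): x=4 y=7 heading=N
uniquely the one of 27 3-step routes that fits.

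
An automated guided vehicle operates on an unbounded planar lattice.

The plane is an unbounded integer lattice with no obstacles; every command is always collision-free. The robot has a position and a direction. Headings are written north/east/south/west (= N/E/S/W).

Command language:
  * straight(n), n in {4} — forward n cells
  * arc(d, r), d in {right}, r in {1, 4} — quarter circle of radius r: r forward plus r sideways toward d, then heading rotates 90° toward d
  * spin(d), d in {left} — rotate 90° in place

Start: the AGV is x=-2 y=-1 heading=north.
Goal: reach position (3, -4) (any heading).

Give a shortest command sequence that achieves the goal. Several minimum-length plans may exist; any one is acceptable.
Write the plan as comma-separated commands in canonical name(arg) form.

from: x=-2 y=-1 heading=north
[1] after arc(right, 1): x=-1 y=0 heading=east
[2] after arc(right, 4): x=3 y=-4 heading=south
nothing shorter than 2 reaches the goal.

arc(right, 1), arc(right, 4)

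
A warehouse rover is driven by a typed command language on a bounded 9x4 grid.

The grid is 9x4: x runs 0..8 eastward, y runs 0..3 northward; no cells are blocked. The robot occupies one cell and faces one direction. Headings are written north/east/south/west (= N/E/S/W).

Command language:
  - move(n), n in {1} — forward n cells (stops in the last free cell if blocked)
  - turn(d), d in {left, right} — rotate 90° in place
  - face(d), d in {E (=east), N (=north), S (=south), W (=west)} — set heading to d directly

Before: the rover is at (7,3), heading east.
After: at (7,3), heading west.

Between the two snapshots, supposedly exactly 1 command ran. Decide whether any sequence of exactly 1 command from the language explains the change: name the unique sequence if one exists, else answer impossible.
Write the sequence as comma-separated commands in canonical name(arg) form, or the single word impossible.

key: (7,3) unchanged — the single command moves nothing
from: at (7,3), heading east
step 1 (face(W)): at (7,3), heading west
no other 1-command option fits: unique.

face(W)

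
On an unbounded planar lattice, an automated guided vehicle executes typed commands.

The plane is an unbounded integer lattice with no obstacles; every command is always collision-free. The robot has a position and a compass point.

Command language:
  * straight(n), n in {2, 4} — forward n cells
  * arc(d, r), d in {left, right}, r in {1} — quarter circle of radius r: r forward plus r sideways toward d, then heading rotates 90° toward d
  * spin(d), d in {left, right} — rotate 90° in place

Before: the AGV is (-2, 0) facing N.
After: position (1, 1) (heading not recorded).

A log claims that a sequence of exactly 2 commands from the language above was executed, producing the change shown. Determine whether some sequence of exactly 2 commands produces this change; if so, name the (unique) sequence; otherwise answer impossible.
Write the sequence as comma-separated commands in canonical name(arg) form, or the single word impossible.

arc(right, 1), straight(2)

key: order matters: swapping arc(right, 1) and straight(2) lands elsewhere
begin: (-2, 0) facing N
step 1 (arc(right, 1)): (-1, 1) facing E
step 2 (straight(2)): (1, 1) facing E
uniquely the one of 36 2-step routes that fits.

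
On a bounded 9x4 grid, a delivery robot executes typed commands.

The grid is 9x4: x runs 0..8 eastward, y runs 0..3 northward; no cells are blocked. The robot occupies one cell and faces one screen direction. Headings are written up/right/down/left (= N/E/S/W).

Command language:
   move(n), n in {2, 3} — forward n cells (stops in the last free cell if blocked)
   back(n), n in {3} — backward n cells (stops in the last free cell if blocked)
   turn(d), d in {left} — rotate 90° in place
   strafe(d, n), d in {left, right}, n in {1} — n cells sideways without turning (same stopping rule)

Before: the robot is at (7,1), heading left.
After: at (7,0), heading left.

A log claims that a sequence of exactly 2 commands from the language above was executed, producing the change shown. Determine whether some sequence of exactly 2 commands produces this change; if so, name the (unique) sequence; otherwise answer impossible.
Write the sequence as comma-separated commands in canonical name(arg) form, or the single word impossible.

key: the second strafe(left, 1) runs into the grid edge before its full distance
from: at (7,1), heading left
t=1 strafe(left, 1) ⇒ at (7,0), heading left
t=2 strafe(left, 1) ⇒ at (7,0), heading left
uniquely the one of 36 2-step routes that fits.

strafe(left, 1), strafe(left, 1)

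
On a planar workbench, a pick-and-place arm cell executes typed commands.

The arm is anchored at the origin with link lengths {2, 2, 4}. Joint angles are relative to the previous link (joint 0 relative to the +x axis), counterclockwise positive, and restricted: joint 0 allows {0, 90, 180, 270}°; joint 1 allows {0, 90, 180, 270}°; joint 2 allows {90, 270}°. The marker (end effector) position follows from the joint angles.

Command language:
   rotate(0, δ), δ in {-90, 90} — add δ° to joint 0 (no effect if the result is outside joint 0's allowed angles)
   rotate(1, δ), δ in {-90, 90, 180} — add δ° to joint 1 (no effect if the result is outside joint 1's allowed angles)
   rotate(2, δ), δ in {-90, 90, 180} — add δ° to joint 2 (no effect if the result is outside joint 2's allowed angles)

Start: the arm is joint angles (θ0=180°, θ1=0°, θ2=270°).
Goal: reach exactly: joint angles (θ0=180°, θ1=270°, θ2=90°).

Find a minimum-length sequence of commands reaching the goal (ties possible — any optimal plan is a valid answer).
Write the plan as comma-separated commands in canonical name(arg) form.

rotate(2, 180), rotate(1, -90)

begin: joint angles (θ0=180°, θ1=0°, θ2=270°)
step 1 (rotate(2, 180)): joint angles (θ0=180°, θ1=0°, θ2=90°)
step 2 (rotate(1, -90)): joint angles (θ0=180°, θ1=270°, θ2=90°)
nothing shorter than 2 reaches the goal.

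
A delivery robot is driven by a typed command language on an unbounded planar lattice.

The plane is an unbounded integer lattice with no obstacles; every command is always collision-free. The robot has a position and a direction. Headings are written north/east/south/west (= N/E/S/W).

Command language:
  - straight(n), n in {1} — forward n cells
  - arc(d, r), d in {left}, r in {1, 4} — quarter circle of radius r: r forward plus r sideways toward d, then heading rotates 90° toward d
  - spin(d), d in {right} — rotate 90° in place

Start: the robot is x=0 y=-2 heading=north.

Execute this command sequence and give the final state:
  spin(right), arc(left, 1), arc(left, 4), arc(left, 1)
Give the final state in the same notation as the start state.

x=-4 y=2 heading=south

from: x=0 y=-2 heading=north
[1] after spin(right): x=0 y=-2 heading=east
[2] after arc(left, 1): x=1 y=-1 heading=north
[3] after arc(left, 4): x=-3 y=3 heading=west
[4] after arc(left, 1): x=-4 y=2 heading=south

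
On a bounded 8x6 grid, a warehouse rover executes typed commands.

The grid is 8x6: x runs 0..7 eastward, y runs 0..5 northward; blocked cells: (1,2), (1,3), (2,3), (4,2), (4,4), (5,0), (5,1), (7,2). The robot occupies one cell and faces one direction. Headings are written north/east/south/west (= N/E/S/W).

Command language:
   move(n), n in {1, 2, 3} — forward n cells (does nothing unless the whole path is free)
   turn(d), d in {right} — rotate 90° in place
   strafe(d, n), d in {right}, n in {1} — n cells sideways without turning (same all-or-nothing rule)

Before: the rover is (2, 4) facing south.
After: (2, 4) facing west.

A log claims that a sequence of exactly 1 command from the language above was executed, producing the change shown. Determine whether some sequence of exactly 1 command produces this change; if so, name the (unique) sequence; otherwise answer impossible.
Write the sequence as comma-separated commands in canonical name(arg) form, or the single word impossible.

turn(right)

key: parked at (2,4) the whole time — nothing moves the robot
start: (2, 4) facing south
step 1 (turn(right)): (2, 4) facing west
all 5 alternatives checked — unique.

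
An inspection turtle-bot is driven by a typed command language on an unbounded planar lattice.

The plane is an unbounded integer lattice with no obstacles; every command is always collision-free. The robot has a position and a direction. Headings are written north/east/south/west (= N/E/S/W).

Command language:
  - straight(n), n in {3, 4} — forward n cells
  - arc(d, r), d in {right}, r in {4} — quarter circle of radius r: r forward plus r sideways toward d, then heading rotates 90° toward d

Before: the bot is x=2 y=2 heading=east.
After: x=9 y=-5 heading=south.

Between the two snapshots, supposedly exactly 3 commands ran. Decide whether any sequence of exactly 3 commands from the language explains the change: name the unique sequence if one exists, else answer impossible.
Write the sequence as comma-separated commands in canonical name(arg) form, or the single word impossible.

key: position moved to (9,-5) AND the heading swung to S — translation plus rotation needed
start: x=2 y=2 heading=east
[1] after straight(3): x=5 y=2 heading=east
[2] after arc(right, 4): x=9 y=-2 heading=south
[3] after straight(3): x=9 y=-5 heading=south
no other 3-command option fits: unique.

straight(3), arc(right, 4), straight(3)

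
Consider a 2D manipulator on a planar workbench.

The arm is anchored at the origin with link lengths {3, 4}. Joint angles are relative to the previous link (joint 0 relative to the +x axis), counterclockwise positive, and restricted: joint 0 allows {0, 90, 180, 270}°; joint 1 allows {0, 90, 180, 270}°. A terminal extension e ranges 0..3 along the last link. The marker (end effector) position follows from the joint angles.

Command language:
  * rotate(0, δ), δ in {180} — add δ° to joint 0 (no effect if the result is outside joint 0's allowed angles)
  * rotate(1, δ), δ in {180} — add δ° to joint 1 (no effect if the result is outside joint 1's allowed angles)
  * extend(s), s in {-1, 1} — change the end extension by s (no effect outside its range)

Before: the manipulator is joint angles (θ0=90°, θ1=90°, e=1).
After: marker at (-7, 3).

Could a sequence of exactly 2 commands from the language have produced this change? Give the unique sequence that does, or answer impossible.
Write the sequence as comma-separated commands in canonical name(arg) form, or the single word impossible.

extend(1), extend(1)

begin: joint angles (θ0=90°, θ1=90°, e=1)
step 1 (extend(1)): joint angles (θ0=90°, θ1=90°, e=2)
step 2 (extend(1)): joint angles (θ0=90°, θ1=90°, e=3)
uniquely the one of 16 2-step routes that fits.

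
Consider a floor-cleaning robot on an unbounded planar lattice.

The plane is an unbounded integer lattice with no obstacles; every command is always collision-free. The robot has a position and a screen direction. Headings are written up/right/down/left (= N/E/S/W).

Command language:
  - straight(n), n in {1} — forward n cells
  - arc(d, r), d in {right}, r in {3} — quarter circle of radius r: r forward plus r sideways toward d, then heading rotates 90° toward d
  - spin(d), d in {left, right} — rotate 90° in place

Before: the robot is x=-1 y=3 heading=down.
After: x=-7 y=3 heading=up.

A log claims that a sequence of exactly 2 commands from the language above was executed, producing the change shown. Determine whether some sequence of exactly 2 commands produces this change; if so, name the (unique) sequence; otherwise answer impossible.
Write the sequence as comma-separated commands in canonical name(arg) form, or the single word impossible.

arc(right, 3), arc(right, 3)

key: cell and facing (now N) both changed — the 2 commands mix motion and turning
initial: x=-1 y=3 heading=down
1. arc(right, 3) → x=-4 y=0 heading=left
2. arc(right, 3) → x=-7 y=3 heading=up
no rival 2-sequence matches.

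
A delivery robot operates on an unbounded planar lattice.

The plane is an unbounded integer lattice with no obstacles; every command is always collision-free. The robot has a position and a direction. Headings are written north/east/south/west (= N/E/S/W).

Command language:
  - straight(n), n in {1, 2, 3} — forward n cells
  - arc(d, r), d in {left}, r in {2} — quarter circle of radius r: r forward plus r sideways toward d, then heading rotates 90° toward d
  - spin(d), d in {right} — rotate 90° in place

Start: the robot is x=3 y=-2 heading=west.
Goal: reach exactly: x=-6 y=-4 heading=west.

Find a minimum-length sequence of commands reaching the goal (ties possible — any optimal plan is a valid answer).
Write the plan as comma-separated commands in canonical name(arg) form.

straight(1), arc(left, 2), spin(right), straight(3), straight(3)

begin: x=3 y=-2 heading=west
t=1 straight(1) ⇒ x=2 y=-2 heading=west
t=2 arc(left, 2) ⇒ x=0 y=-4 heading=south
t=3 spin(right) ⇒ x=0 y=-4 heading=west
t=4 straight(3) ⇒ x=-3 y=-4 heading=west
t=5 straight(3) ⇒ x=-6 y=-4 heading=west
shorter routes all fall short; 5 is best.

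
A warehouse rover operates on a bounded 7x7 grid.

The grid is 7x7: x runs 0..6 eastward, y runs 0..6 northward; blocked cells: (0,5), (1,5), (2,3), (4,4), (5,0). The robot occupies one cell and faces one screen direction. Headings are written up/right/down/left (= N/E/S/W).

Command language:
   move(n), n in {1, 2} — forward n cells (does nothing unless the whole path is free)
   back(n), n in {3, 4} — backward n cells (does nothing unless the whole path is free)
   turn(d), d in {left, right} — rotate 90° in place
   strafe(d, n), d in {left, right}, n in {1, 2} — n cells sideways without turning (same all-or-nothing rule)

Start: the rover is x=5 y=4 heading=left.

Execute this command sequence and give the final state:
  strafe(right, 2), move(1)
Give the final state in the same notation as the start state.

x=4 y=6 heading=left

initial: x=5 y=4 heading=left
1. strafe(right, 2) → x=5 y=6 heading=left
2. move(1) → x=4 y=6 heading=left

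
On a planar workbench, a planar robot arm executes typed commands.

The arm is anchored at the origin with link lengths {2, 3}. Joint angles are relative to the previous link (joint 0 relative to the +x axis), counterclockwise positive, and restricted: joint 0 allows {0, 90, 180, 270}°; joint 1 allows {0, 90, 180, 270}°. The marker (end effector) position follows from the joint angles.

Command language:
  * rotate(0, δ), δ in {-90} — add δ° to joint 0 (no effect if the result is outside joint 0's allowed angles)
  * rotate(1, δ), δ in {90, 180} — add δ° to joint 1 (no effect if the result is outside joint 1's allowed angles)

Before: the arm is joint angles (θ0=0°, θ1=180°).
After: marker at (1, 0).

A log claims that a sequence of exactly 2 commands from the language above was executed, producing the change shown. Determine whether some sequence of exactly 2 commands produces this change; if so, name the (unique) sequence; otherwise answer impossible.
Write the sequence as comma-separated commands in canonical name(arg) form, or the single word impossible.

rotate(0, -90), rotate(0, -90)

t0: joint angles (θ0=0°, θ1=180°)
step 1 (rotate(0, -90)): joint angles (θ0=270°, θ1=180°)
step 2 (rotate(0, -90)): joint angles (θ0=180°, θ1=180°)
no other 2-command option fits: unique.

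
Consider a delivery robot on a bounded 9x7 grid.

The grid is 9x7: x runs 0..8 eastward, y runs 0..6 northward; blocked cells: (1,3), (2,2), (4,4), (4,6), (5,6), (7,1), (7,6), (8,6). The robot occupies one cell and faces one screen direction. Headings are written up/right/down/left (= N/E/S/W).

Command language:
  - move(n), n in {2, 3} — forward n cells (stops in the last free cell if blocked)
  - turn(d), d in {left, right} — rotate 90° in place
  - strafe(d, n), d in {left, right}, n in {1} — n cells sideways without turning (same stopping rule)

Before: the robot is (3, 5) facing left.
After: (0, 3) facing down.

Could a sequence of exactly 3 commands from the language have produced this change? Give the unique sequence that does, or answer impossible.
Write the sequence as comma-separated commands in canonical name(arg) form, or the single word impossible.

move(3), turn(left), move(2)

key: cell and facing (now S) both changed — the 3 commands mix motion and turning
start: (3, 5) facing left
[1] after move(3): (0, 5) facing left
[2] after turn(left): (0, 5) facing down
[3] after move(2): (0, 3) facing down
uniquely the one of 216 3-step routes that fits.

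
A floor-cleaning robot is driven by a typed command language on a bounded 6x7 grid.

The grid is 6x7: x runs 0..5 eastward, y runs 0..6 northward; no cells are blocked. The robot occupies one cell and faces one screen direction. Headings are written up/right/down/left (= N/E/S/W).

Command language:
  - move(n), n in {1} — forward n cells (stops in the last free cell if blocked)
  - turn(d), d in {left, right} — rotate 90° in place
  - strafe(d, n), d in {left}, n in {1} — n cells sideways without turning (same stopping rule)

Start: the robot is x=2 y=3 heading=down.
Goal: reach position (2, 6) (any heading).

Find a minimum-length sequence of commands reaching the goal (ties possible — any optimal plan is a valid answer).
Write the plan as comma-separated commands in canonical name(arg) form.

turn(left), strafe(left, 1), strafe(left, 1), strafe(left, 1)

start: x=2 y=3 heading=down
[1] after turn(left): x=2 y=3 heading=right
[2] after strafe(left, 1): x=2 y=4 heading=right
[3] after strafe(left, 1): x=2 y=5 heading=right
[4] after strafe(left, 1): x=2 y=6 heading=right
nothing shorter than 4 reaches the goal.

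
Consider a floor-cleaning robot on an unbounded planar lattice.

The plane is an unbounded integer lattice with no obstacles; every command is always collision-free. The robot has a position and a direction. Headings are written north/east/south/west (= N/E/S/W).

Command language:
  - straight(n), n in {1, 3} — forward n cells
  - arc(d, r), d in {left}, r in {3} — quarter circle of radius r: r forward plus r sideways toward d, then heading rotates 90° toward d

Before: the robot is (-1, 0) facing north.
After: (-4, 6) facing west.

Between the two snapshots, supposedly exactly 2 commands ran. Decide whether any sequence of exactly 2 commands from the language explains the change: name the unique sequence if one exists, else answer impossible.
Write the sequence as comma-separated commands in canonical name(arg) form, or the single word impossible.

straight(3), arc(left, 3)

key: order matters: swapping straight(3) and arc(left, 3) lands elsewhere
start: (-1, 0) facing north
1. straight(3) → (-1, 3) facing north
2. arc(left, 3) → (-4, 6) facing west
all 9 alternatives checked — unique.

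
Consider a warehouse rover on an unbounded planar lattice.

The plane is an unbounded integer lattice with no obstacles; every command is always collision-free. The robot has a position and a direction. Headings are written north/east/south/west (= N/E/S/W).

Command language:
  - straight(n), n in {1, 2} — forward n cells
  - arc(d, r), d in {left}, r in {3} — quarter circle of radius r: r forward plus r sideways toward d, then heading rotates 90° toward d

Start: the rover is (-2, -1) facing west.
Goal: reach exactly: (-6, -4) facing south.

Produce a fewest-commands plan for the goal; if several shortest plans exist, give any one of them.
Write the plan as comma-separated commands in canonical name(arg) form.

straight(1), arc(left, 3)

start: (-2, -1) facing west
t=1 straight(1) ⇒ (-3, -1) facing west
t=2 arc(left, 3) ⇒ (-6, -4) facing south
shorter routes all fall short; 2 is best.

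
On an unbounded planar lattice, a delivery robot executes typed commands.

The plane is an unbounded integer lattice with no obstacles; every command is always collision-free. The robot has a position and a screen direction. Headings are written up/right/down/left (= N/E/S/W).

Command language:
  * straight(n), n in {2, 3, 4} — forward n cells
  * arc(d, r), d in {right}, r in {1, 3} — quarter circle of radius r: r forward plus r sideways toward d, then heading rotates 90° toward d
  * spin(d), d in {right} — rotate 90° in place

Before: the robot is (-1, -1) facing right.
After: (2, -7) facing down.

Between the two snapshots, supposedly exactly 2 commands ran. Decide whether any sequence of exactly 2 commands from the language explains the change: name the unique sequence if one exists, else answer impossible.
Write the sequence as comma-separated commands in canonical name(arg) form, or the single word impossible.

arc(right, 3), straight(3)

key: cell and facing (now S) both changed — the 2 commands mix motion and turning
begin: (-1, -1) facing right
1. arc(right, 3) → (2, -4) facing down
2. straight(3) → (2, -7) facing down
no other 2-command option fits: unique.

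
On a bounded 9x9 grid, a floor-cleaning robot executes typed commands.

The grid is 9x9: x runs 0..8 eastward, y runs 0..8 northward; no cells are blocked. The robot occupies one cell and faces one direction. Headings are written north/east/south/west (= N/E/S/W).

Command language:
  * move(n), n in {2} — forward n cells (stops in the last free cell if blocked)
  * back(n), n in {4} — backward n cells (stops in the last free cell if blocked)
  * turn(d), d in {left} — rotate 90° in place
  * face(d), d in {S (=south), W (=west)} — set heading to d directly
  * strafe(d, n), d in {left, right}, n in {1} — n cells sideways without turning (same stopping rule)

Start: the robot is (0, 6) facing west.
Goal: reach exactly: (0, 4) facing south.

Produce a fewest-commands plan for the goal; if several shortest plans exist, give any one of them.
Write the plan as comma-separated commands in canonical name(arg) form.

from: (0, 6) facing west
t=1 turn(left) ⇒ (0, 6) facing south
t=2 move(2) ⇒ (0, 4) facing south
minimal: 2 command(s), checked below 2.

turn(left), move(2)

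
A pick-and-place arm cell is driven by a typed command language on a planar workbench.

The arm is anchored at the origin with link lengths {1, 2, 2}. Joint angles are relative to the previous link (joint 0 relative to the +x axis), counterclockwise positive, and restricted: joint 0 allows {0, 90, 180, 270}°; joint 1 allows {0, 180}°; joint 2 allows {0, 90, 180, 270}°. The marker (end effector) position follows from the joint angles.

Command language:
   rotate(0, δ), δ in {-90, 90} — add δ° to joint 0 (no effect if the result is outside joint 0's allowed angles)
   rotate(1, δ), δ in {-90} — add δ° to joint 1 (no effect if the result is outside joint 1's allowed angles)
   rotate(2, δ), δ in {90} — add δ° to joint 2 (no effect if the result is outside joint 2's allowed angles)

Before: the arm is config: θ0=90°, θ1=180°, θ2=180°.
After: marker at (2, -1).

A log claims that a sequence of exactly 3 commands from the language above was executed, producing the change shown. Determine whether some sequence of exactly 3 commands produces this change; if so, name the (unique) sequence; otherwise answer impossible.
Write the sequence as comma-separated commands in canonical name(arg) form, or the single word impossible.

rotate(2, 90), rotate(2, 90), rotate(2, 90)

initial: config: θ0=90°, θ1=180°, θ2=180°
t=1 rotate(2, 90) ⇒ config: θ0=90°, θ1=180°, θ2=270°
t=2 rotate(2, 90) ⇒ config: θ0=90°, θ1=180°, θ2=0°
t=3 rotate(2, 90) ⇒ config: θ0=90°, θ1=180°, θ2=90°
all 64 alternatives checked — unique.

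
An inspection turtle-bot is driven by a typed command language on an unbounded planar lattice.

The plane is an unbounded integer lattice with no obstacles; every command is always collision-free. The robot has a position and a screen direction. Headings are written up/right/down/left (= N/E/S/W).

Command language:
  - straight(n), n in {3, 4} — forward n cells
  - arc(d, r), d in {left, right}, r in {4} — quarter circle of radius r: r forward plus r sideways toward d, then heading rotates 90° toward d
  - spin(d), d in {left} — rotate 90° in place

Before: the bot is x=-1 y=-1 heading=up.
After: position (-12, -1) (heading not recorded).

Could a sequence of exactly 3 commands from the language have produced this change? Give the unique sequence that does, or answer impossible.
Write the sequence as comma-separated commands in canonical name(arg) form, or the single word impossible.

arc(left, 4), straight(3), arc(left, 4)

from: x=-1 y=-1 heading=up
step 1 (arc(left, 4)): x=-5 y=3 heading=left
step 2 (straight(3)): x=-8 y=3 heading=left
step 3 (arc(left, 4)): x=-12 y=-1 heading=down
no other 3-command option fits: unique.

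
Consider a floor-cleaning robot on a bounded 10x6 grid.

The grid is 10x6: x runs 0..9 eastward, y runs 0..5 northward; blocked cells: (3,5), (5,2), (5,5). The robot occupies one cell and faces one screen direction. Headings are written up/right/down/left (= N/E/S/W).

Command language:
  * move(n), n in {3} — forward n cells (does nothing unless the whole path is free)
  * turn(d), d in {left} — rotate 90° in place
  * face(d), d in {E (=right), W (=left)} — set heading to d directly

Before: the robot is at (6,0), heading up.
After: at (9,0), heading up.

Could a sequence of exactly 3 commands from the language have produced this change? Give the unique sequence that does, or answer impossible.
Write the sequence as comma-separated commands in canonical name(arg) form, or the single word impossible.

face(E), move(3), turn(left)

key: heading stays N — rotations cancel among the 3 commands
start: at (6,0), heading up
step 1 (face(E)): at (6,0), heading right
step 2 (move(3)): at (9,0), heading right
step 3 (turn(left)): at (9,0), heading up
all 64 alternatives checked — unique.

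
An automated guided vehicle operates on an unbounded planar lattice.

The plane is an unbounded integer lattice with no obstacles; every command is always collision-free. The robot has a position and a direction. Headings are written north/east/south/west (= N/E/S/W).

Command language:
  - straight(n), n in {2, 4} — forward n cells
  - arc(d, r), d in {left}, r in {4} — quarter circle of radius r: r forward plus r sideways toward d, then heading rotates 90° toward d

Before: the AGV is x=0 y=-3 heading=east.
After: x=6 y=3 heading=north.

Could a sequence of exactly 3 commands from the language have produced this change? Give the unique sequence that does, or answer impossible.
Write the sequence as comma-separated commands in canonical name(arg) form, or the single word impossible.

straight(2), arc(left, 4), straight(2)

key: position moved to (6,3) AND the heading swung to N — translation plus rotation needed
start: x=0 y=-3 heading=east
step 1 (straight(2)): x=2 y=-3 heading=east
step 2 (arc(left, 4)): x=6 y=1 heading=north
step 3 (straight(2)): x=6 y=3 heading=north
no rival 3-sequence matches.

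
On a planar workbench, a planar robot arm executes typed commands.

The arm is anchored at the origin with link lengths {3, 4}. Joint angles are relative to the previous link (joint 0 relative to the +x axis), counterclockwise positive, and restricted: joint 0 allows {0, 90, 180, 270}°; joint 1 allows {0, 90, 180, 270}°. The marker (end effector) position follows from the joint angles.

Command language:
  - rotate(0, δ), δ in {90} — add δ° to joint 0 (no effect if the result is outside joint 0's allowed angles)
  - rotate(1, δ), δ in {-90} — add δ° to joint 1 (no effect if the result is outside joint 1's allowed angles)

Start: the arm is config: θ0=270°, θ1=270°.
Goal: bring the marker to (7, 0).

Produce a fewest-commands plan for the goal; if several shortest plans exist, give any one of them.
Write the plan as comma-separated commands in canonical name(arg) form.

from: config: θ0=270°, θ1=270°
step 1 (rotate(1, -90)): config: θ0=270°, θ1=180°
step 2 (rotate(1, -90)): config: θ0=270°, θ1=90°
step 3 (rotate(1, -90)): config: θ0=270°, θ1=0°
step 4 (rotate(0, 90)): config: θ0=0°, θ1=0°
no 3-step plan works, so 4 is optimal.

rotate(1, -90), rotate(1, -90), rotate(1, -90), rotate(0, 90)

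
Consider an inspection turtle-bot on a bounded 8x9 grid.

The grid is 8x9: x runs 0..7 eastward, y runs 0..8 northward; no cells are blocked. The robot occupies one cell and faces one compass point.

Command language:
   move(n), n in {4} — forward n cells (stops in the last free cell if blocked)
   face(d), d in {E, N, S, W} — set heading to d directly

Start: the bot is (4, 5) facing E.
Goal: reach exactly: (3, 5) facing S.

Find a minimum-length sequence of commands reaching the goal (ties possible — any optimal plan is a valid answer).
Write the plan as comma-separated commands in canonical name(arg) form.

move(4), face(W), move(4), face(S)

t0: (4, 5) facing E
t=1 move(4) ⇒ (7, 5) facing E
t=2 face(W) ⇒ (7, 5) facing W
t=3 move(4) ⇒ (3, 5) facing W
t=4 face(S) ⇒ (3, 5) facing S
nothing shorter than 4 reaches the goal.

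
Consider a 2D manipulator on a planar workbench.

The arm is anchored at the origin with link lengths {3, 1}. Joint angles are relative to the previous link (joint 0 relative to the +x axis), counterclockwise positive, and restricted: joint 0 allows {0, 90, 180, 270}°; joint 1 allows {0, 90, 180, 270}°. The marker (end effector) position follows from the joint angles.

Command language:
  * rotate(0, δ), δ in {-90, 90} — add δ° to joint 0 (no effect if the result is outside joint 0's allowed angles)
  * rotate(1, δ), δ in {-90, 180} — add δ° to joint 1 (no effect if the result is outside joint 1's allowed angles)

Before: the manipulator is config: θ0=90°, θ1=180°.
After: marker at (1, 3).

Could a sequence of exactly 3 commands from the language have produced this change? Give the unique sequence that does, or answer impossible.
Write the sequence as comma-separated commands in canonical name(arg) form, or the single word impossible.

rotate(1, -90), rotate(1, -90), rotate(1, -90)

t0: config: θ0=90°, θ1=180°
step 1 (rotate(1, -90)): config: θ0=90°, θ1=90°
step 2 (rotate(1, -90)): config: θ0=90°, θ1=0°
step 3 (rotate(1, -90)): config: θ0=90°, θ1=270°
no rival 3-sequence matches.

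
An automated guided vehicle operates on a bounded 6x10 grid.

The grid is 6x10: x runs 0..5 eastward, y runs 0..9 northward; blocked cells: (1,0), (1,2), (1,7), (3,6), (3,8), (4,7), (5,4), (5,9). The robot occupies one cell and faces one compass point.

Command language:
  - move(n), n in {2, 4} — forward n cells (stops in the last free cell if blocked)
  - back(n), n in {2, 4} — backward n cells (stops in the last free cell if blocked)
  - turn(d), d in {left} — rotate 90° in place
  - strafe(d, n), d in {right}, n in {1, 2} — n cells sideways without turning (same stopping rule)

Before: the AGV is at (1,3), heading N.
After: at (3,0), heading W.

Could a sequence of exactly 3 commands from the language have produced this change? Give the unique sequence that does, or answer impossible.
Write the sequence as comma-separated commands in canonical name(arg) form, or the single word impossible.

key: cell and facing (now W) both changed — the 3 commands mix motion and turning
t0: at (1,3), heading N
[1] after strafe(right, 2): at (3,3), heading N
[2] after back(4): at (3,0), heading N
[3] after turn(left): at (3,0), heading W
no rival 3-sequence matches.

strafe(right, 2), back(4), turn(left)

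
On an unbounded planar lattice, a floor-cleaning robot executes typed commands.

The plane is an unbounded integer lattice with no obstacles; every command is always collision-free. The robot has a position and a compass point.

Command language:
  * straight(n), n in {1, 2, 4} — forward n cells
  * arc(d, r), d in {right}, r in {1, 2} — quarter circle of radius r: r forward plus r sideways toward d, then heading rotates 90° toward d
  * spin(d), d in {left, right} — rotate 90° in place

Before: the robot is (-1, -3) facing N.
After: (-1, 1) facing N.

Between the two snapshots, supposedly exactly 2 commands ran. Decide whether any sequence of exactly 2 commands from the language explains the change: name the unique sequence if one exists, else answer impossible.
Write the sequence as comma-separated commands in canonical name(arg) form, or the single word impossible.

straight(2), straight(2)

key: still facing N at the end — nothing in the sequence rotates
from: (-1, -3) facing N
step 1 (straight(2)): (-1, -1) facing N
step 2 (straight(2)): (-1, 1) facing N
all 49 alternatives checked — unique.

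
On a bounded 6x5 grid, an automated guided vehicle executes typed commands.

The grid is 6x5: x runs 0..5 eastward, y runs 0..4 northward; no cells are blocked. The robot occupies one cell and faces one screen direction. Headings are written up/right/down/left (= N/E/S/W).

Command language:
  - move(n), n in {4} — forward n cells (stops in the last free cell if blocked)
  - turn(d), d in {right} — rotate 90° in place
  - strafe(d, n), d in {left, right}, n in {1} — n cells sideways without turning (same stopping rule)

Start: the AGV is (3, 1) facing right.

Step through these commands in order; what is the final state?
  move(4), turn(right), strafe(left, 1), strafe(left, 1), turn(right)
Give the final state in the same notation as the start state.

(5, 1) facing left

start: (3, 1) facing right
[1] after move(4): (5, 1) facing right
[2] after turn(right): (5, 1) facing down
[3] after strafe(left, 1): (5, 1) facing down
[4] after strafe(left, 1): (5, 1) facing down
[5] after turn(right): (5, 1) facing left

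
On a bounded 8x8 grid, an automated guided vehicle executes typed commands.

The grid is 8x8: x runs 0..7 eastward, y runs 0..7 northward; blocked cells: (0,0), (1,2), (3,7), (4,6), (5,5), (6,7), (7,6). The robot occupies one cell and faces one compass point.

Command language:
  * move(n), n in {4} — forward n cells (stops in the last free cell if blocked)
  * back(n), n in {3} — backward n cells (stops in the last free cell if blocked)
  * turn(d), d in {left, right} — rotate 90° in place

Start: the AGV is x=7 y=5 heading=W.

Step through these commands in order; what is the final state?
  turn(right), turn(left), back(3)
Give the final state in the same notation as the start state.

x=7 y=5 heading=W

begin: x=7 y=5 heading=W
step 1 (turn(right)): x=7 y=5 heading=N
step 2 (turn(left)): x=7 y=5 heading=W
step 3 (back(3)): x=7 y=5 heading=W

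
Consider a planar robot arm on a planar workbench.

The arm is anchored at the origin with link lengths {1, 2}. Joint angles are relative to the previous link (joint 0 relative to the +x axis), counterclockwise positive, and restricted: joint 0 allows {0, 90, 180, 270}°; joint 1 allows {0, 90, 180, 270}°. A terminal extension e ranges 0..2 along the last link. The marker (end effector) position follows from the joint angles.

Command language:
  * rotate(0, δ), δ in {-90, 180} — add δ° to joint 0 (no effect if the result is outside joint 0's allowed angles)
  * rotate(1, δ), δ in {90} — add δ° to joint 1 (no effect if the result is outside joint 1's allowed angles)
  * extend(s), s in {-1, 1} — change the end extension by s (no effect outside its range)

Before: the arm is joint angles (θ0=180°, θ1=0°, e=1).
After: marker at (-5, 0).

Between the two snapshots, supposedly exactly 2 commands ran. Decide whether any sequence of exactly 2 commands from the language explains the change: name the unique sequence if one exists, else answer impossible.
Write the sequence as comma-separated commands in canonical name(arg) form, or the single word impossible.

extend(1), extend(1)

begin: joint angles (θ0=180°, θ1=0°, e=1)
step 1 (extend(1)): joint angles (θ0=180°, θ1=0°, e=2)
step 2 (extend(1)): joint angles (θ0=180°, θ1=0°, e=2)
all 25 alternatives checked — unique.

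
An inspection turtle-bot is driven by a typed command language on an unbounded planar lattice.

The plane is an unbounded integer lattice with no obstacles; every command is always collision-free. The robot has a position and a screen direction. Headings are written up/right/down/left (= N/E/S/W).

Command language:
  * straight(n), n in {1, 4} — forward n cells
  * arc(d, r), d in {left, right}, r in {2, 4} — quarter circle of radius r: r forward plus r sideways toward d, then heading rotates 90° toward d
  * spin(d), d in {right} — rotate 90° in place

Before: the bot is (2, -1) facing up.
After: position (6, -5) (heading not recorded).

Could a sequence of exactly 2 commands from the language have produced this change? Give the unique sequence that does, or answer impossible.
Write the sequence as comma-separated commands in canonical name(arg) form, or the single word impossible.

spin(right), arc(right, 4)

key: order matters: swapping spin(right) and arc(right, 4) lands elsewhere
t0: (2, -1) facing up
1. spin(right) → (2, -1) facing right
2. arc(right, 4) → (6, -5) facing down
all 49 alternatives checked — unique.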